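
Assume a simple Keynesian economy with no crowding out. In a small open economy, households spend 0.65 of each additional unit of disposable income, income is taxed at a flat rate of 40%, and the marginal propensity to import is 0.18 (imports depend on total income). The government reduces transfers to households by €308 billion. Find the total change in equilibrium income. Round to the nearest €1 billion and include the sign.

−€253 billion

The transfer change shifts disposable income by −€308 billion, so first-round consumption changes by c·ΔTR = 0.65 × (−€308 billion) = −€200.2 billion.
Expenditure multiplier = 1/(1 − c(1−t) + m) = 1/(1 − 0.65×0.6 + 0.18) = 1/0.79 ≈ 1.266.
The transfer multiplier is c × k ≈ 0.823, so ΔY = k × (c·ΔTR) = (−€200.2 billion) / 0.79 ≈ −€253 billion.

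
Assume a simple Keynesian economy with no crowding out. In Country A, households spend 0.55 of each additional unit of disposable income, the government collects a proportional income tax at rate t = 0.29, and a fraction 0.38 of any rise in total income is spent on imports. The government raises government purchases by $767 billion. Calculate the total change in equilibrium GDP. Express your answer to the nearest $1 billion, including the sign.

Spending multiplier = 1/(1 − c(1−t) + m) = 1/(1 − 0.55×0.71 + 0.38) = 1/0.9895 ≈ 1.011.
ΔY = k × ΔG = (+$767 billion) / 0.9895 ≈ +$775 billion.

+$775 billion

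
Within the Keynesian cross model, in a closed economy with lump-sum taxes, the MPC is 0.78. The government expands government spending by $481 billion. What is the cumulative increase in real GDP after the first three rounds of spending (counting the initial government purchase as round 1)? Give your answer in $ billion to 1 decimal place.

$1,148.8 billion

Round 1 adds ΔG = $481 billion; each later round is MPC = 0.78 times the previous.
After 3 rounds: 481 + 375.18 + 292.6404 = ΔG·(1 − c^3)/(1 − c) = 481 × (1 − 0.474552)/0.22 ≈ $1,148.8 billion.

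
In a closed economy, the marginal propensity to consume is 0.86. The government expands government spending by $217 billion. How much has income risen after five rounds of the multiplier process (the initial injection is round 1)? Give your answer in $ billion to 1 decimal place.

$820.8 billion

Round 1 adds ΔG = $217 billion; each later round is MPC = 0.86 times the previous.
After 5 rounds: 217 + 186.62 + 160.4932 + 138.024152 + 118.70077072 = ΔG·(1 − c^5)/(1 − c) = 217 × (1 − 0.4704270176)/0.14 ≈ $820.8 billion.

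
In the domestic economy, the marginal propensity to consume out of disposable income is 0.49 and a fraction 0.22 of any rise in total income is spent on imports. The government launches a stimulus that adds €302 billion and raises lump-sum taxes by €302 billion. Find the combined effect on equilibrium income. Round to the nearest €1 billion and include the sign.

+€211 billion

Expenditure multiplier = 1/(1 − c + m) = 1/(1 − 0.49 + 0.22) = 1/0.73 ≈ 1.37.
ΔG contributes k·ΔG = (+€302 billion) / 0.73 ≈ +€413.7 billion.
ΔT of +€302 billion changes first-round spending by −c·ΔT = −€147.98 billion, contributing k·(−c·ΔT) = (−€147.98 billion) / 0.73 ≈ −€202.7 billion.
Net ΔY = k(ΔG − c·ΔT) = (+€154.02 billion) / 0.73 ≈ +€211 billion.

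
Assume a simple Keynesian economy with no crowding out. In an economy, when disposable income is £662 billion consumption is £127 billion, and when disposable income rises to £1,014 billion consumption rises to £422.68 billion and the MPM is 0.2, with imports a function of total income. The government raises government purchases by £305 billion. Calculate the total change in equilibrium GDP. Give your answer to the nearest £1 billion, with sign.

MPC = ΔC/ΔYd = (422.68 − 127)/(1,014 − 662) = 295.68/352 = 0.84.
Spending multiplier = 1/(1 − c + m) = 1/(1 − 0.84 + 0.2) = 1/0.36 ≈ 2.778.
ΔY = k × ΔG = (+£305 billion) / 0.36 ≈ +£847 billion.

+£847 billion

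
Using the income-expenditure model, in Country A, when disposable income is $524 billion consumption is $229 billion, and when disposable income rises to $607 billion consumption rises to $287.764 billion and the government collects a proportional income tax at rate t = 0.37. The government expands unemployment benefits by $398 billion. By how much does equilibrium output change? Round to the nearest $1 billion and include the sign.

MPC = ΔC/ΔYd = (287.764 − 229)/(607 − 524) = 58.764/83 = 0.708.
The transfer change shifts disposable income by +$398 billion, so first-round consumption changes by c·ΔTR = 0.708 × (+$398 billion) = +$281.784 billion.
Expenditure multiplier = 1/(1 − c(1−t)) = 1/(1 − 0.708×0.63) = 1/0.55396 ≈ 1.805.
The transfer multiplier is c × k ≈ 1.278, so ΔY = k × (c·ΔTR) = (+$281.784 billion) / 0.55396 ≈ +$509 billion.

+$509 billion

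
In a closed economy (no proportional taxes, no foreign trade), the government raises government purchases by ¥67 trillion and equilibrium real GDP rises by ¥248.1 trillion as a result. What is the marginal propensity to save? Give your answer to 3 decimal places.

0.270

Implied spending multiplier k = ΔY/ΔG = 248.1/67 ≈ 3.703.
Since k = 1/(1 − MPC), MPC = 1 − 1/k = 1 − ΔG/ΔY = 1 − 67/248.1 ≈ 0.730.
MPS = 1 − MPC = 0.270.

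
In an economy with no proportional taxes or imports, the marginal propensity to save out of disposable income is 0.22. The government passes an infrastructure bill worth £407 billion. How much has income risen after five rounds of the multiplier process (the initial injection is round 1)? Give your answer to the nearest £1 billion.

MPC = 1 − MPS = 1 − 0.22 = 0.78.
Round 1 adds ΔG = £407 billion; each later round is MPC = 0.78 times the previous.
After 5 rounds: 407 + 317.46 + 247.6188 + 193.142664 + 150.65127792 = ΔG·(1 − c^5)/(1 − c) = 407 × (1 − 0.2887174368)/0.22 ≈ £1,316 billion.

£1,316 billion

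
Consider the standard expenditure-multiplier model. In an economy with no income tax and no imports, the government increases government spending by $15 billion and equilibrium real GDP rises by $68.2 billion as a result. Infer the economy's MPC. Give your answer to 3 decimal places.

Implied spending multiplier k = ΔY/ΔG = 68.2/15 ≈ 4.5467.
Since k = 1/(1 − MPC), MPC = 1 − 1/k = 1 − ΔG/ΔY = 1 − 15/68.2 ≈ 0.780.

0.780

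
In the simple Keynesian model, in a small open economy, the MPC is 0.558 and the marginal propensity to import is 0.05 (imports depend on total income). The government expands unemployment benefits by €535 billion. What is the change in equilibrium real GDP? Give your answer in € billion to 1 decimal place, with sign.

The transfer change shifts disposable income by +€535 billion, so first-round consumption changes by c·ΔTR = 0.558 × (+€535 billion) = +€298.53 billion.
Expenditure multiplier = 1/(1 − c + m) = 1/(1 − 0.558 + 0.05) = 1/0.492 ≈ 2.033.
The transfer multiplier is c × k ≈ 1.134, so ΔY = k × (c·ΔTR) = (+€298.53 billion) / 0.492 ≈ +€606.8 billion.

+€606.8 billion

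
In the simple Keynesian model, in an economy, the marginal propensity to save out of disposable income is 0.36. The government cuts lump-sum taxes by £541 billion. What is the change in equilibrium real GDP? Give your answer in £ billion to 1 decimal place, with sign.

+£961.8 billion

MPC = 1 − MPS = 1 − 0.36 = 0.64.
A lump-sum tax change of −£541 billion shifts disposable income by +£541 billion; first-round consumption changes by −c × ΔT = −0.64 × (−£541 billion) = +£346.24 billion.
Expenditure multiplier = 1/(1 − MPC) = 1/(1 − 0.64) = 1/0.36 ≈ 2.778.
The tax multiplier is −c × k ≈ −1.778, so ΔY = k × (−c·ΔT) = (+£346.24 billion) / 0.36 ≈ +£961.8 billion.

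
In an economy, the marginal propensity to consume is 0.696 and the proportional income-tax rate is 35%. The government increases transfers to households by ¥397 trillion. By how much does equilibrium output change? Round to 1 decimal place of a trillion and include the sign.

The transfer change shifts disposable income by +¥397 trillion, so first-round consumption changes by c·ΔTR = 0.696 × (+¥397 trillion) = +¥276.312 trillion.
Expenditure multiplier = 1/(1 − c(1−t)) = 1/(1 − 0.696×0.65) = 1/0.5476 ≈ 1.826.
The transfer multiplier is c × k ≈ 1.271, so ΔY = k × (c·ΔTR) = (+¥276.312 trillion) / 0.5476 ≈ +¥504.6 trillion.

+¥504.6 trillion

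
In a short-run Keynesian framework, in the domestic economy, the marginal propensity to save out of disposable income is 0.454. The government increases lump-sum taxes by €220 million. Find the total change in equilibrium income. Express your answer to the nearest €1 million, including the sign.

MPC = 1 − MPS = 1 − 0.454 = 0.546.
A lump-sum tax change of +€220 million shifts disposable income by −€220 million; first-round consumption changes by −c × ΔT = −0.546 × (+€220 million) = −€120.12 million.
Expenditure multiplier = 1/(1 − MPC) = 1/(1 − 0.546) = 1/0.454 ≈ 2.203.
The tax multiplier is −c × k ≈ −1.203, so ΔY = k × (−c·ΔT) = (−€120.12 million) / 0.454 ≈ −€265 million.

−€265 million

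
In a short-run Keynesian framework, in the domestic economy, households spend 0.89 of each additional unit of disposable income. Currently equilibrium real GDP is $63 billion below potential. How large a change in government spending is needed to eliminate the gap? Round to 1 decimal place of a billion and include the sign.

+$6.9 billion

Spending multiplier = 1/(1 − MPC) = 1/(1 − 0.89) = 1/0.11 ≈ 9.091.
Need ΔY = +$63 billion, so ΔG = ΔY/k = (+$63 billion) × 0.11 ≈ +$6.9 billion.
The government should increase government spending by $6.9 billion.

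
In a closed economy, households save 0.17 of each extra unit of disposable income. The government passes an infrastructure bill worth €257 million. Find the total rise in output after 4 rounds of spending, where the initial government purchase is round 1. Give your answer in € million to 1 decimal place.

MPC = 1 − MPS = 1 − 0.17 = 0.83.
Round 1 adds ΔG = €257 million; each later round is MPC = 0.83 times the previous.
After 4 rounds: 257 + 213.31 + 177.0473 + 146.949259 = ΔG·(1 − c^4)/(1 − c) = 257 × (1 − 0.47458321)/0.17 ≈ €794.3 million.

€794.3 million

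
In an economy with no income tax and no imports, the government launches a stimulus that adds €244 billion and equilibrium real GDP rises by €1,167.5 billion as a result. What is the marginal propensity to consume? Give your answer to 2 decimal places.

0.79

Implied spending multiplier k = ΔY/ΔG = 1,167.5/244 ≈ 4.7848.
Since k = 1/(1 − MPC), MPC = 1 − 1/k = 1 − ΔG/ΔY = 1 − 244/1,167.5 ≈ 0.79.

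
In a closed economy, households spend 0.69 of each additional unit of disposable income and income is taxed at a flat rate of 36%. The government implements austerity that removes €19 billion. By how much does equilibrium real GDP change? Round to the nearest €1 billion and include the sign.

Government-spending multiplier = 1/(1 − c(1−t)) = 1/(1 − 0.69×0.64) = 1/0.5584 ≈ 1.791.
ΔY = k × ΔG = (−€19 billion) / 0.5584 ≈ −€34 billion.

−€34 billion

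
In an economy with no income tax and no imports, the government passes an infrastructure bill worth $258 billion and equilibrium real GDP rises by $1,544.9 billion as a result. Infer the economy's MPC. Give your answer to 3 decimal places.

Implied spending multiplier k = ΔY/ΔG = 1,544.9/258 ≈ 5.988.
Since k = 1/(1 − MPC), MPC = 1 − 1/k = 1 − ΔG/ΔY = 1 − 258/1,544.9 ≈ 0.833.

0.833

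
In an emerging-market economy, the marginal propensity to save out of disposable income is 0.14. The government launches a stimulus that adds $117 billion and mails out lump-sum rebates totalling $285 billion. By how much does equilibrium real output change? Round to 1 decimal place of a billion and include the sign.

+$2,586.4 billion

MPC = 1 − MPS = 1 − 0.14 = 0.86.
Expenditure multiplier = 1/(1 − MPC) = 1/(1 − 0.86) = 1/0.14 ≈ 7.143.
ΔG contributes k·ΔG = (+$117 billion) / 0.14 ≈ +$835.7 billion.
ΔT of −$285 billion changes first-round spending by −c·ΔT = +$245.1 billion, contributing k·(−c·ΔT) = (+$245.1 billion) / 0.14 ≈ +$1,750.7 billion.
Net ΔY = k(ΔG − c·ΔT) = (+$362.1 billion) / 0.14 ≈ +$2,586.4 billion.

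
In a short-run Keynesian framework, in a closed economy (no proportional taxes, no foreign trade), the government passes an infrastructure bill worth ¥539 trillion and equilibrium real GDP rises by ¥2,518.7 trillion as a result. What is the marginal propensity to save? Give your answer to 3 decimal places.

0.214

Implied spending multiplier k = ΔY/ΔG = 2,518.7/539 ≈ 4.6729.
Since k = 1/(1 − MPC), MPC = 1 − 1/k = 1 − ΔG/ΔY = 1 − 539/2,518.7 ≈ 0.786.
MPS = 1 − MPC = 0.214.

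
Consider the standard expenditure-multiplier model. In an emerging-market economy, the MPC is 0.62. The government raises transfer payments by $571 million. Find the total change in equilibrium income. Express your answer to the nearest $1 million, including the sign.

The transfer change shifts disposable income by +$571 million, so first-round consumption changes by c·ΔTR = 0.62 × (+$571 million) = +$354.02 million.
Expenditure multiplier = 1/(1 − MPC) = 1/(1 − 0.62) = 1/0.38 ≈ 2.632.
The transfer multiplier is c × k ≈ 1.632, so ΔY = k × (c·ΔTR) = (+$354.02 million) / 0.38 ≈ +$932 million.

+$932 million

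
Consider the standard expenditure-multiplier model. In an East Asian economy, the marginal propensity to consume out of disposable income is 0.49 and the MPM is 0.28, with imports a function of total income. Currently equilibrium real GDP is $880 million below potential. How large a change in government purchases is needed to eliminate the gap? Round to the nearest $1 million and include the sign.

Spending multiplier = 1/(1 − c + m) = 1/(1 − 0.49 + 0.28) = 1/0.79 ≈ 1.266.
Need ΔY = +$880 million, so ΔG = ΔY/k = (+$880 million) × 0.79 ≈ +$695 million.
The government should increase government purchases by $695 million.

+$695 million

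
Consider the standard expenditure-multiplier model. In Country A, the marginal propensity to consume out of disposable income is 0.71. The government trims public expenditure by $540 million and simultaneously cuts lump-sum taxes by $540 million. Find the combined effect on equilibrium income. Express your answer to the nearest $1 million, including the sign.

−$540 million

Expenditure multiplier = 1/(1 − MPC) = 1/(1 − 0.71) = 1/0.29 ≈ 3.448.
ΔG contributes k·ΔG = (−$540 million) / 0.29 ≈ −$1,862.1 million.
ΔT of −$540 million changes first-round spending by −c·ΔT = +$383.4 million, contributing k·(−c·ΔT) = (+$383.4 million) / 0.29 ≈ +$1,322.1 million.
With ΔG = ΔT and no other leakages, the balanced-budget multiplier is 1, so ΔY = ΔG = −$540 million.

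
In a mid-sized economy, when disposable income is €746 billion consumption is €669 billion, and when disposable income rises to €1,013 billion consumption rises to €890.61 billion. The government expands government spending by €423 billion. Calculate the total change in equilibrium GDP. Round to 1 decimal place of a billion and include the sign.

+€2,488.2 billion

MPC = ΔC/ΔYd = (890.61 − 669)/(1,013 − 746) = 221.61/267 = 0.83.
Spending multiplier = 1/(1 − MPC) = 1/(1 − 0.83) = 1/0.17 ≈ 5.882.
ΔY = k × ΔG = (+€423 billion) / 0.17 ≈ +€2,488.2 billion.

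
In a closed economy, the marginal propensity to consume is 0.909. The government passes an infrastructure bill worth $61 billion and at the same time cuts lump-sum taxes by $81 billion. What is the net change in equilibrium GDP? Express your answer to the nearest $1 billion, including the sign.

+$1,479 billion

Expenditure multiplier = 1/(1 − MPC) = 1/(1 − 0.909) = 1/0.091 ≈ 10.989.
ΔG contributes k·ΔG = (+$61 billion) / 0.091 ≈ +$670.3 billion.
ΔT of −$81 billion changes first-round spending by −c·ΔT = +$73.629 billion, contributing k·(−c·ΔT) = (+$73.629 billion) / 0.091 ≈ +$809.1 billion.
Net ΔY = k(ΔG − c·ΔT) = (+$134.629 billion) / 0.091 ≈ +$1,479 billion.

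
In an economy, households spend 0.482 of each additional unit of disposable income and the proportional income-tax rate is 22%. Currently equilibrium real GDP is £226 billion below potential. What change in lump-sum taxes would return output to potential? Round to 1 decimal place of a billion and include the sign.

Spending multiplier = 1/(1 − c(1−t)) = 1/(1 − 0.482×0.78) = 1/0.62404 ≈ 1.602.
Tax multiplier = −c·k = −0.482/0.62404 ≈ −0.772. Need ΔY = +£226 billion, so ΔT = ΔY/(−c·k) = −(+£226 billion) × 0.62404 / 0.482 ≈ −£292.6 billion.
The government should cut lump-sum taxes by £292.6 billion.

−£292.6 billion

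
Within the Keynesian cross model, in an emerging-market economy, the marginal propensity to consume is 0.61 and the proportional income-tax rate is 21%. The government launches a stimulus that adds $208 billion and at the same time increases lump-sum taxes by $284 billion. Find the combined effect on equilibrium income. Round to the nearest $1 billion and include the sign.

Expenditure multiplier = 1/(1 − c(1−t)) = 1/(1 − 0.61×0.79) = 1/0.5181 ≈ 1.93.
ΔG contributes k·ΔG = (+$208 billion) / 0.5181 ≈ +$401.5 billion.
ΔT of +$284 billion changes first-round spending by −c·ΔT = −$173.24 billion, contributing k·(−c·ΔT) = (−$173.24 billion) / 0.5181 ≈ −$334.4 billion.
Net ΔY = k(ΔG − c·ΔT) = (+$34.76 billion) / 0.5181 ≈ +$67 billion.

+$67 billion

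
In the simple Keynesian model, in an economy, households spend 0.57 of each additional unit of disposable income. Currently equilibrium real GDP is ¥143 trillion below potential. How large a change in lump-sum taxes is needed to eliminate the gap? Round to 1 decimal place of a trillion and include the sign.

−¥107.9 trillion

Spending multiplier = 1/(1 − MPC) = 1/(1 − 0.57) = 1/0.43 ≈ 2.326.
Tax multiplier = −c·k = −0.57/0.43 ≈ −1.326. Need ΔY = +¥143 trillion, so ΔT = ΔY/(−c·k) = −(+¥143 trillion) × 0.43 / 0.57 ≈ −¥107.9 trillion.
The government should cut lump-sum taxes by ¥107.9 trillion.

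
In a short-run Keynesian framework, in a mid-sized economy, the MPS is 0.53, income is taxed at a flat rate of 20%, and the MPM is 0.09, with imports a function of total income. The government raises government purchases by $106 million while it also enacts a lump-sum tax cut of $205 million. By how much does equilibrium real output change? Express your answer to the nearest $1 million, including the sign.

MPC = 1 − MPS = 1 − 0.53 = 0.47.
Expenditure multiplier = 1/(1 − c(1−t) + m) = 1/(1 − 0.47×0.8 + 0.09) = 1/0.714 ≈ 1.401.
ΔG contributes k·ΔG = (+$106 million) / 0.714 ≈ +$148.5 million.
ΔT of −$205 million changes first-round spending by −c·ΔT = +$96.35 million, contributing k·(−c·ΔT) = (+$96.35 million) / 0.714 ≈ +$134.9 million.
Net ΔY = k(ΔG − c·ΔT) = (+$202.35 million) / 0.714 ≈ +$283 million.

+$283 million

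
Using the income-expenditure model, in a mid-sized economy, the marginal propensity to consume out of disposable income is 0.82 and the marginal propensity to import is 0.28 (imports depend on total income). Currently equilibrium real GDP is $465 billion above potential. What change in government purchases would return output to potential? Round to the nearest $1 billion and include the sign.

Spending multiplier = 1/(1 − c + m) = 1/(1 − 0.82 + 0.28) = 1/0.46 ≈ 2.174.
Need ΔY = −$465 billion, so ΔG = ΔY/k = (−$465 billion) × 0.46 ≈ −$214 billion.
The government should cut government purchases by $214 billion.

−$214 billion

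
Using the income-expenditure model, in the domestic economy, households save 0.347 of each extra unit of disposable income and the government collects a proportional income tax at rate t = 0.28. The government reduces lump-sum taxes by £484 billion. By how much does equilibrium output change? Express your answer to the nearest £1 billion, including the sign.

+£597 billion

MPC = 1 − MPS = 1 − 0.347 = 0.653.
A lump-sum tax change of −£484 billion shifts disposable income by +£484 billion; first-round consumption changes by −c × ΔT = −0.653 × (−£484 billion) = +£316.052 billion.
Expenditure multiplier = 1/(1 − c(1−t)) = 1/(1 − 0.653×0.72) = 1/0.52984 ≈ 1.887.
The tax multiplier is −c × k ≈ −1.232, so ΔY = k × (−c·ΔT) = (+£316.052 billion) / 0.52984 ≈ +£597 billion.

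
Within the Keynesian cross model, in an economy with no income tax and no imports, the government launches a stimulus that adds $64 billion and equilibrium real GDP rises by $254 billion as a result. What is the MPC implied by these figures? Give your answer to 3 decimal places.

Implied spending multiplier k = ΔY/ΔG = 254/64 ≈ 3.9688.
Since k = 1/(1 − MPC), MPC = 1 − 1/k = 1 − ΔG/ΔY = 1 − 64/254 ≈ 0.748.

0.748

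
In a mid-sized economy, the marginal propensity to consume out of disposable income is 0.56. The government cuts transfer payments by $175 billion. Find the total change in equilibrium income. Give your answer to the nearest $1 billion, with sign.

The transfer change shifts disposable income by −$175 billion, so first-round consumption changes by c·ΔTR = 0.56 × (−$175 billion) = −$98 billion.
Expenditure multiplier = 1/(1 − MPC) = 1/(1 − 0.56) = 1/0.44 ≈ 2.273.
The transfer multiplier is c × k ≈ 1.273, so ΔY = k × (c·ΔTR) = (−$98 billion) / 0.44 ≈ −$223 billion.

−$223 billion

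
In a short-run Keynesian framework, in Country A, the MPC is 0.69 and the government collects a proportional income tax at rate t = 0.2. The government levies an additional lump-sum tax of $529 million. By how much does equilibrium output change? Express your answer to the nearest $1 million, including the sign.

−$815 million

A lump-sum tax change of +$529 million shifts disposable income by −$529 million; first-round consumption changes by −c × ΔT = −0.69 × (+$529 million) = −$365.01 million.
Expenditure multiplier = 1/(1 − c(1−t)) = 1/(1 − 0.69×0.8) = 1/0.448 ≈ 2.232.
The tax multiplier is −c × k ≈ −1.54, so ΔY = k × (−c·ΔT) = (−$365.01 million) / 0.448 ≈ −$815 million.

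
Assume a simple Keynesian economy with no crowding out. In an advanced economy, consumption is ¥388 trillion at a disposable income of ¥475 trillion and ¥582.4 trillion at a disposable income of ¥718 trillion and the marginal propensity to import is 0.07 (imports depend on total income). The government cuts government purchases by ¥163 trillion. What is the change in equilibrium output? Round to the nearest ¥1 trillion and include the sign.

MPC = ΔC/ΔYd = (582.4 − 388)/(718 − 475) = 194.4/243 = 0.8.
Expenditure multiplier = 1/(1 − c + m) = 1/(1 − 0.8 + 0.07) = 1/0.27 ≈ 3.704.
ΔY = k × ΔG = (−¥163 trillion) / 0.27 ≈ −¥604 trillion.

−¥604 trillion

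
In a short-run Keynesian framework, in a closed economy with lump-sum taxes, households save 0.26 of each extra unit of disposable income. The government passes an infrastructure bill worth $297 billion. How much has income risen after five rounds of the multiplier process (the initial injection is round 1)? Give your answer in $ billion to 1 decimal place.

$888.8 billion

MPC = 1 − MPS = 1 − 0.26 = 0.74.
Round 1 adds ΔG = $297 billion; each later round is MPC = 0.74 times the previous.
After 5 rounds: 297 + 219.78 + 162.6372 + 120.351528 + 89.06013072 = ΔG·(1 − c^5)/(1 − c) = 297 × (1 − 0.2219006624)/0.26 ≈ $888.8 billion.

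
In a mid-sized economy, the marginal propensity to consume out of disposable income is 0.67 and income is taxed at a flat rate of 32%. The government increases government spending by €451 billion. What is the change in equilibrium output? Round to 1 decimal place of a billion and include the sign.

+€828.4 billion

Expenditure multiplier = 1/(1 − c(1−t)) = 1/(1 − 0.67×0.68) = 1/0.5444 ≈ 1.837.
ΔY = k × ΔG = (+€451 billion) / 0.5444 ≈ +€828.4 billion.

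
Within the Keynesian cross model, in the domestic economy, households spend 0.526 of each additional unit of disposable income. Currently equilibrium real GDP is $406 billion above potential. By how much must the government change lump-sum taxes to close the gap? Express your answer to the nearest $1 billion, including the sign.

Spending multiplier = 1/(1 − MPC) = 1/(1 − 0.526) = 1/0.474 ≈ 2.11.
Tax multiplier = −c·k = −0.526/0.474 ≈ −1.11. Need ΔY = −$406 billion, so ΔT = ΔY/(−c·k) = −(−$406 billion) × 0.474 / 0.526 ≈ +$366 billion.
The government should raise lump-sum taxes by $366 billion.

+$366 billion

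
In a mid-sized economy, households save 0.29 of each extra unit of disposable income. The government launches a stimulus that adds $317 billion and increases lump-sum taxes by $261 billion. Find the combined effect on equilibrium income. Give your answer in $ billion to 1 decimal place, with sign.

+$454.1 billion

MPC = 1 − MPS = 1 − 0.29 = 0.71.
Expenditure multiplier = 1/(1 − MPC) = 1/(1 − 0.71) = 1/0.29 ≈ 3.448.
ΔG contributes k·ΔG = (+$317 billion) / 0.29 ≈ +$1,093.1 billion.
ΔT of +$261 billion changes first-round spending by −c·ΔT = −$185.31 billion, contributing k·(−c·ΔT) = (−$185.31 billion) / 0.29 = −$639 billion.
Net ΔY = k(ΔG − c·ΔT) = (+$131.69 billion) / 0.29 ≈ +$454.1 billion.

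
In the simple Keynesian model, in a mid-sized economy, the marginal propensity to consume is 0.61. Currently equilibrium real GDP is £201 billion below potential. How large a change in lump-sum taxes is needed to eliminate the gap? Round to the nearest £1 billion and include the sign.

Spending multiplier = 1/(1 − MPC) = 1/(1 − 0.61) = 1/0.39 ≈ 2.564.
Tax multiplier = −c·k = −0.61/0.39 ≈ −1.564. Need ΔY = +£201 billion, so ΔT = ΔY/(−c·k) = −(+£201 billion) × 0.39 / 0.61 ≈ −£129 billion.
The government should cut lump-sum taxes by £129 billion.

−£129 billion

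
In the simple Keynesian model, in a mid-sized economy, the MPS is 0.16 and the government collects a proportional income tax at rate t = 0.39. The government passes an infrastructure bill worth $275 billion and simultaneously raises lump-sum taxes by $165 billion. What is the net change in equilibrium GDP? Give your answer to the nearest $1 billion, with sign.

MPC = 1 − MPS = 1 − 0.16 = 0.84.
Expenditure multiplier = 1/(1 − c(1−t)) = 1/(1 − 0.84×0.61) = 1/0.4876 ≈ 2.051.
ΔG contributes k·ΔG = (+$275 billion) / 0.4876 ≈ +$564 billion.
ΔT of +$165 billion changes first-round spending by −c·ΔT = −$138.6 billion, contributing k·(−c·ΔT) = (−$138.6 billion) / 0.4876 ≈ −$284.2 billion.
Net ΔY = k(ΔG − c·ΔT) = (+$136.4 billion) / 0.4876 ≈ +$280 billion.

+$280 billion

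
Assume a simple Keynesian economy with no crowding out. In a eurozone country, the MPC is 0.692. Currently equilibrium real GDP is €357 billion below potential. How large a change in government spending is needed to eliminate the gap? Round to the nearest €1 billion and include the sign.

+€110 billion

Spending multiplier = 1/(1 − MPC) = 1/(1 − 0.692) = 1/0.308 ≈ 3.247.
Need ΔY = +€357 billion, so ΔG = ΔY/k = (+€357 billion) × 0.308 ≈ +€110 billion.
The government should increase government spending by €110 billion.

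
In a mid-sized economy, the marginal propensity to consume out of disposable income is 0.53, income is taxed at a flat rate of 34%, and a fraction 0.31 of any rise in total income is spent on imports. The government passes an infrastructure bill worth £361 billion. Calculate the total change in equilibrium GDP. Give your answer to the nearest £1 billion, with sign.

Government-spending multiplier = 1/(1 − c(1−t) + m) = 1/(1 − 0.53×0.66 + 0.31) = 1/0.9602 ≈ 1.041.
ΔY = k × ΔG = (+£361 billion) / 0.9602 ≈ +£376 billion.

+£376 billion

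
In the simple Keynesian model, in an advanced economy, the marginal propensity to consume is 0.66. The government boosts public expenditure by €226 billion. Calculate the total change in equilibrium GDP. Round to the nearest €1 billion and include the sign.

Government-spending multiplier = 1/(1 − MPC) = 1/(1 − 0.66) = 1/0.34 ≈ 2.941.
ΔY = k × ΔG = (+€226 billion) / 0.34 ≈ +€665 billion.

+€665 billion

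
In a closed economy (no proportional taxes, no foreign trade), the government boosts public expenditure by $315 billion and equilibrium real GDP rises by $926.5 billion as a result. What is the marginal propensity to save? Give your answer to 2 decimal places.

0.34

Implied spending multiplier k = ΔY/ΔG = 926.5/315 ≈ 2.9413.
Since k = 1/(1 − MPC), MPC = 1 − 1/k = 1 − ΔG/ΔY = 1 − 315/926.5 ≈ 0.66.
MPS = 1 − MPC = 0.34.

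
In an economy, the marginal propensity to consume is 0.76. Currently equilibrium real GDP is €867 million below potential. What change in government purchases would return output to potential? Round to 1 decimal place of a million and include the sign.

Spending multiplier = 1/(1 − MPC) = 1/(1 − 0.76) = 1/0.24 ≈ 4.167.
Need ΔY = +€867 million, so ΔG = ΔY/k = (+€867 million) × 0.24 ≈ +€208.1 million.
The government should increase government purchases by €208.1 million.

+€208.1 million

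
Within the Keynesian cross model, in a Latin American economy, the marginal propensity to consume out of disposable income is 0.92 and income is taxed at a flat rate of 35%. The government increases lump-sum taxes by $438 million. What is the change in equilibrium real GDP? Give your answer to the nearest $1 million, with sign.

−$1,002 million

A lump-sum tax change of +$438 million shifts disposable income by −$438 million; first-round consumption changes by −c × ΔT = −0.92 × (+$438 million) = −$402.96 million.
Expenditure multiplier = 1/(1 − c(1−t)) = 1/(1 − 0.92×0.65) = 1/0.402 ≈ 2.488.
The tax multiplier is −c × k ≈ −2.289, so ΔY = k × (−c·ΔT) = (−$402.96 million) / 0.402 ≈ −$1,002 million.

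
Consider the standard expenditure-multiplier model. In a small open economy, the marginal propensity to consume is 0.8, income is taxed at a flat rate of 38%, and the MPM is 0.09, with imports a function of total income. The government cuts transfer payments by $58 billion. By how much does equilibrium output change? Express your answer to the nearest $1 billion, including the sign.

−$78 billion

The transfer change shifts disposable income by −$58 billion, so first-round consumption changes by c·ΔTR = 0.8 × (−$58 billion) = −$46.4 billion.
Expenditure multiplier = 1/(1 − c(1−t) + m) = 1/(1 − 0.8×0.62 + 0.09) = 1/0.594 ≈ 1.684.
The transfer multiplier is c × k ≈ 1.347, so ΔY = k × (c·ΔTR) = (−$46.4 billion) / 0.594 ≈ −$78 billion.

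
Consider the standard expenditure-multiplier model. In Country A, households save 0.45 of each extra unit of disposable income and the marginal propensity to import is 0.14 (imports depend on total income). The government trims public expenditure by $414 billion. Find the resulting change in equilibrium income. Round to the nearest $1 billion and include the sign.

MPC = 1 − MPS = 1 − 0.45 = 0.55.
Government-spending multiplier = 1/(1 − c + m) = 1/(1 − 0.55 + 0.14) = 1/0.59 ≈ 1.695.
ΔY = k × ΔG = (−$414 billion) / 0.59 ≈ −$702 billion.

−$702 billion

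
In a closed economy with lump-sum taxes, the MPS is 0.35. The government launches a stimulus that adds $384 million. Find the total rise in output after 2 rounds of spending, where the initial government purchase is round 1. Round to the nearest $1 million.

$634 million

MPC = 1 − MPS = 1 − 0.35 = 0.65.
Round 1 adds ΔG = $384 million; each later round is MPC = 0.65 times the previous.
After 2 rounds: 384 + 249.6 = ΔG·(1 − c^2)/(1 − c) = 384 × (1 − 0.4225)/0.35 ≈ $634 million.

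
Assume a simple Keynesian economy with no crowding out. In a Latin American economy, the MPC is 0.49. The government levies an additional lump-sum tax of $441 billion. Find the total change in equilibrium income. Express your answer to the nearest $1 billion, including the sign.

−$424 billion

A lump-sum tax change of +$441 billion shifts disposable income by −$441 billion; first-round consumption changes by −c × ΔT = −0.49 × (+$441 billion) = −$216.09 billion.
Expenditure multiplier = 1/(1 − MPC) = 1/(1 − 0.49) = 1/0.51 ≈ 1.961.
The tax multiplier is −c × k ≈ −0.961, so ΔY = k × (−c·ΔT) = (−$216.09 billion) / 0.51 ≈ −$424 billion.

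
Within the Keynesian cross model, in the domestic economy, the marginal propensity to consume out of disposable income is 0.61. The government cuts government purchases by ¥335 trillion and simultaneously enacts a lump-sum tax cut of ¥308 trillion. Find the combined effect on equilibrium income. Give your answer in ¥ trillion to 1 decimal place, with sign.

Expenditure multiplier = 1/(1 − MPC) = 1/(1 − 0.61) = 1/0.39 ≈ 2.564.
ΔG contributes k·ΔG = (−¥335 trillion) / 0.39 ≈ −¥859 trillion.
ΔT of −¥308 trillion changes first-round spending by −c·ΔT = +¥187.88 trillion, contributing k·(−c·ΔT) = (+¥187.88 trillion) / 0.39 ≈ +¥481.7 trillion.
Net ΔY = k(ΔG − c·ΔT) = (−¥147.12 trillion) / 0.39 ≈ −¥377.2 trillion.

−¥377.2 trillion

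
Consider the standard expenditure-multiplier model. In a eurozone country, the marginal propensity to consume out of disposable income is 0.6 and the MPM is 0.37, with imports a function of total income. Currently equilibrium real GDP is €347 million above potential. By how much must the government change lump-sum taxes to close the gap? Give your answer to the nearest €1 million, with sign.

Spending multiplier = 1/(1 − c + m) = 1/(1 − 0.6 + 0.37) = 1/0.77 ≈ 1.299.
Tax multiplier = −c·k = −0.6/0.77 ≈ −0.779. Need ΔY = −€347 million, so ΔT = ΔY/(−c·k) = −(−€347 million) × 0.77 / 0.6 ≈ +€445 million.
The government should raise lump-sum taxes by €445 million.

+€445 million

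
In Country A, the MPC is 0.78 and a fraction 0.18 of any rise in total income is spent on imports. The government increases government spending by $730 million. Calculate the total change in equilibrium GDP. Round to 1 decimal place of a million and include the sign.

Spending multiplier = 1/(1 − c + m) = 1/(1 − 0.78 + 0.18) = 1/0.4 = 2.5.
ΔY = k × ΔG = (+$730 million) / 0.4 = +$1,825 million.

+$1,825.0 million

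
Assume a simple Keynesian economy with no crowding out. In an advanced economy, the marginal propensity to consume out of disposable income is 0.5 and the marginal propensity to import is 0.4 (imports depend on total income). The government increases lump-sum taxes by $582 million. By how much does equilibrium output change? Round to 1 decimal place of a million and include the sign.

−$323.3 million

A lump-sum tax change of +$582 million shifts disposable income by −$582 million; first-round consumption changes by −c × ΔT = −0.5 × (+$582 million) = −$291 million.
Expenditure multiplier = 1/(1 − c + m) = 1/(1 − 0.5 + 0.4) = 1/0.9 ≈ 1.111.
The tax multiplier is −c × k ≈ −0.556, so ΔY = k × (−c·ΔT) = (−$291 million) / 0.9 ≈ −$323.3 million.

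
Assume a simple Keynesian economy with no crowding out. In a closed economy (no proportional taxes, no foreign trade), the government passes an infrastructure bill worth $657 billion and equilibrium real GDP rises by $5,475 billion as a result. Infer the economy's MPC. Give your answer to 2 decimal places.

Implied spending multiplier k = ΔY/ΔG = 5,475/657 ≈ 8.3333.
Since k = 1/(1 − MPC), MPC = 1 − 1/k = 1 − ΔG/ΔY = 1 − 657/5,475 = 0.88.

0.88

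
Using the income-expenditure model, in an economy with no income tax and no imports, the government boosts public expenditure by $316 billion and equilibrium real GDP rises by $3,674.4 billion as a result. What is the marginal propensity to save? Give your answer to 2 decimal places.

0.09

Implied spending multiplier k = ΔY/ΔG = 3,674.4/316 ≈ 11.6278.
Since k = 1/(1 − MPC), MPC = 1 − 1/k = 1 − ΔG/ΔY = 1 − 316/3,674.4 ≈ 0.91.
MPS = 1 − MPC = 0.09.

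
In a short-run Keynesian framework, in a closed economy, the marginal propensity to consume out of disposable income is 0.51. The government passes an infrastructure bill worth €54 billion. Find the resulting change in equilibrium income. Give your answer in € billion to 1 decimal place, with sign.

Spending multiplier = 1/(1 − MPC) = 1/(1 − 0.51) = 1/0.49 ≈ 2.041.
ΔY = k × ΔG = (+€54 billion) / 0.49 ≈ +€110.2 billion.

+€110.2 billion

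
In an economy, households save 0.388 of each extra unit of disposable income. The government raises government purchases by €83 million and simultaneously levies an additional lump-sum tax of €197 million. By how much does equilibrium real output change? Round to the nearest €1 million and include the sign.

−€97 million

MPC = 1 − MPS = 1 − 0.388 = 0.612.
Expenditure multiplier = 1/(1 − MPC) = 1/(1 − 0.612) = 1/0.388 ≈ 2.577.
ΔG contributes k·ΔG = (+€83 million) / 0.388 ≈ +€213.9 million.
ΔT of +€197 million changes first-round spending by −c·ΔT = −€120.564 million, contributing k·(−c·ΔT) = (−€120.564 million) / 0.388 ≈ −€310.7 million.
Net ΔY = k(ΔG − c·ΔT) = (−€37.564 million) / 0.388 ≈ −€97 million.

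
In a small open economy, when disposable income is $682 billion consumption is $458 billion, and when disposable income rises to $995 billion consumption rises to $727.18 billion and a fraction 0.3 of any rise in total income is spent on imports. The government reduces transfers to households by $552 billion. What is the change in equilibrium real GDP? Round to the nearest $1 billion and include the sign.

−$1,079 billion

MPC = ΔC/ΔYd = (727.18 − 458)/(995 − 682) = 269.18/313 = 0.86.
The transfer change shifts disposable income by −$552 billion, so first-round consumption changes by c·ΔTR = 0.86 × (−$552 billion) = −$474.72 billion.
Expenditure multiplier = 1/(1 − c + m) = 1/(1 − 0.86 + 0.3) = 1/0.44 ≈ 2.273.
The transfer multiplier is c × k ≈ 1.955, so ΔY = k × (c·ΔTR) = (−$474.72 billion) / 0.44 ≈ −$1,079 billion.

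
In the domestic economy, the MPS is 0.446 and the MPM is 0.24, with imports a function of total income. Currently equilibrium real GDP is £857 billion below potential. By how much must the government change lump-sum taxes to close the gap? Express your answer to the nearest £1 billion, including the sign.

MPC = 1 − MPS = 1 − 0.446 = 0.554.
Spending multiplier = 1/(1 − c + m) = 1/(1 − 0.554 + 0.24) = 1/0.686 ≈ 1.458.
Tax multiplier = −c·k = −0.554/0.686 ≈ −0.808. Need ΔY = +£857 billion, so ΔT = ΔY/(−c·k) = −(+£857 billion) × 0.686 / 0.554 ≈ −£1,061 billion.
The government should cut lump-sum taxes by £1,061 billion.

−£1,061 billion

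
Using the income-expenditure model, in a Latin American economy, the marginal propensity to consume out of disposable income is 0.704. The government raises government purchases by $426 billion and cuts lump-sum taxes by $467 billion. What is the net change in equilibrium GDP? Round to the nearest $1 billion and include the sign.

+$2,550 billion

Expenditure multiplier = 1/(1 − MPC) = 1/(1 − 0.704) = 1/0.296 ≈ 3.378.
ΔG contributes k·ΔG = (+$426 billion) / 0.296 ≈ +$1,439.2 billion.
ΔT of −$467 billion changes first-round spending by −c·ΔT = +$328.768 billion, contributing k·(−c·ΔT) = (+$328.768 billion) / 0.296 ≈ +$1,110.7 billion.
Net ΔY = k(ΔG − c·ΔT) = (+$754.768 billion) / 0.296 ≈ +$2,550 billion.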